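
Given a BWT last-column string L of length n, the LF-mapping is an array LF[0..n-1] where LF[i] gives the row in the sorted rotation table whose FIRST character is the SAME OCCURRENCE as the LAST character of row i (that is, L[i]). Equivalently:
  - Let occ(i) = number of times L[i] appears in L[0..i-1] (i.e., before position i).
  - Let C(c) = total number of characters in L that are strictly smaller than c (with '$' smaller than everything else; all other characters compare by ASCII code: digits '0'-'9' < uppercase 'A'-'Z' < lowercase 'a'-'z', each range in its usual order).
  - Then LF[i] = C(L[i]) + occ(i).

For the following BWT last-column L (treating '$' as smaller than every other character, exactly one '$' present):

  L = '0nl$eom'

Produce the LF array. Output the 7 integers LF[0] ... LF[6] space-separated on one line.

Char counts: '$':1, '0':1, 'e':1, 'l':1, 'm':1, 'n':1, 'o':1
C (first-col start): C('$')=0, C('0')=1, C('e')=2, C('l')=3, C('m')=4, C('n')=5, C('o')=6
L[0]='0': occ=0, LF[0]=C('0')+0=1+0=1
L[1]='n': occ=0, LF[1]=C('n')+0=5+0=5
L[2]='l': occ=0, LF[2]=C('l')+0=3+0=3
L[3]='$': occ=0, LF[3]=C('$')+0=0+0=0
L[4]='e': occ=0, LF[4]=C('e')+0=2+0=2
L[5]='o': occ=0, LF[5]=C('o')+0=6+0=6
L[6]='m': occ=0, LF[6]=C('m')+0=4+0=4

Answer: 1 5 3 0 2 6 4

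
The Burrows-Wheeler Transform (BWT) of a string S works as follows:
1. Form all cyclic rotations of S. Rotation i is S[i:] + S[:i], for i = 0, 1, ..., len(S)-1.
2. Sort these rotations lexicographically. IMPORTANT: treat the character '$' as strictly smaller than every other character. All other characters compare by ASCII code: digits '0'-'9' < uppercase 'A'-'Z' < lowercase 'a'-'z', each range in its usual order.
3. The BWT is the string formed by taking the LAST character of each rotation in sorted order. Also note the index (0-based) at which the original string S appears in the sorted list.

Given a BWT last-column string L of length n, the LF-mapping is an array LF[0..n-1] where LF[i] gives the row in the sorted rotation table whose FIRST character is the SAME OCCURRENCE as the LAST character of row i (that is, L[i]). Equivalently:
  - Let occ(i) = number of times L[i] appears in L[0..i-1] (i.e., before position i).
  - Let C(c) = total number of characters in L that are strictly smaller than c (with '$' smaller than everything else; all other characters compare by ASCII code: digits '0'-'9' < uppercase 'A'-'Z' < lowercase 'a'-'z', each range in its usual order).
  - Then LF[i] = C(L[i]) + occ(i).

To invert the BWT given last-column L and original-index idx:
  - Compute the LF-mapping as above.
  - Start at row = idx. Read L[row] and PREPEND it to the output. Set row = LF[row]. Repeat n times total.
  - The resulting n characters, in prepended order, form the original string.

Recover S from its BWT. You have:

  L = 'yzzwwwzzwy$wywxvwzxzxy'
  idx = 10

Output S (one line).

LF mapping: 12 16 17 2 3 4 18 19 5 13 0 6 14 7 9 1 8 20 10 21 11 15
Walk LF starting at row 10, prepending L[row]:
  step 1: row=10, L[10]='$', prepend. Next row=LF[10]=0
  step 2: row=0, L[0]='y', prepend. Next row=LF[0]=12
  step 3: row=12, L[12]='y', prepend. Next row=LF[12]=14
  step 4: row=14, L[14]='x', prepend. Next row=LF[14]=9
  step 5: row=9, L[9]='y', prepend. Next row=LF[9]=13
  step 6: row=13, L[13]='w', prepend. Next row=LF[13]=7
  step 7: row=7, L[7]='z', prepend. Next row=LF[7]=19
  step 8: row=19, L[19]='z', prepend. Next row=LF[19]=21
  step 9: row=21, L[21]='y', prepend. Next row=LF[21]=15
  step 10: row=15, L[15]='v', prepend. Next row=LF[15]=1
  step 11: row=1, L[1]='z', prepend. Next row=LF[1]=16
  step 12: row=16, L[16]='w', prepend. Next row=LF[16]=8
  step 13: row=8, L[8]='w', prepend. Next row=LF[8]=5
  step 14: row=5, L[5]='w', prepend. Next row=LF[5]=4
  step 15: row=4, L[4]='w', prepend. Next row=LF[4]=3
  step 16: row=3, L[3]='w', prepend. Next row=LF[3]=2
  step 17: row=2, L[2]='z', prepend. Next row=LF[2]=17
  step 18: row=17, L[17]='z', prepend. Next row=LF[17]=20
  step 19: row=20, L[20]='x', prepend. Next row=LF[20]=11
  step 20: row=11, L[11]='w', prepend. Next row=LF[11]=6
  step 21: row=6, L[6]='z', prepend. Next row=LF[6]=18
  step 22: row=18, L[18]='x', prepend. Next row=LF[18]=10
Reversed output: xzwxzzwwwwwzvyzzwyxyy$

Answer: xzwxzzwwwwwzvyzzwyxyy$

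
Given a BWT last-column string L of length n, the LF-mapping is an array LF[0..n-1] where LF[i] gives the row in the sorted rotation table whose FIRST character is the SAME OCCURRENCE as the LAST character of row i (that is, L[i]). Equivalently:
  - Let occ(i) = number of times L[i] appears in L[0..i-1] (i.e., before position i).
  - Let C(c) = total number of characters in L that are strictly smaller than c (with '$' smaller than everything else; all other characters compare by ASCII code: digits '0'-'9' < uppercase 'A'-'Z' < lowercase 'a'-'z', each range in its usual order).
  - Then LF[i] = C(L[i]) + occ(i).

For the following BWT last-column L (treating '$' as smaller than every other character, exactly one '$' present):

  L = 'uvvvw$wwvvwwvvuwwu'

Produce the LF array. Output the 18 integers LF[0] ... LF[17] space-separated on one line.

Char counts: '$':1, 'u':3, 'v':7, 'w':7
C (first-col start): C('$')=0, C('u')=1, C('v')=4, C('w')=11
L[0]='u': occ=0, LF[0]=C('u')+0=1+0=1
L[1]='v': occ=0, LF[1]=C('v')+0=4+0=4
L[2]='v': occ=1, LF[2]=C('v')+1=4+1=5
L[3]='v': occ=2, LF[3]=C('v')+2=4+2=6
L[4]='w': occ=0, LF[4]=C('w')+0=11+0=11
L[5]='$': occ=0, LF[5]=C('$')+0=0+0=0
L[6]='w': occ=1, LF[6]=C('w')+1=11+1=12
L[7]='w': occ=2, LF[7]=C('w')+2=11+2=13
L[8]='v': occ=3, LF[8]=C('v')+3=4+3=7
L[9]='v': occ=4, LF[9]=C('v')+4=4+4=8
L[10]='w': occ=3, LF[10]=C('w')+3=11+3=14
L[11]='w': occ=4, LF[11]=C('w')+4=11+4=15
L[12]='v': occ=5, LF[12]=C('v')+5=4+5=9
L[13]='v': occ=6, LF[13]=C('v')+6=4+6=10
L[14]='u': occ=1, LF[14]=C('u')+1=1+1=2
L[15]='w': occ=5, LF[15]=C('w')+5=11+5=16
L[16]='w': occ=6, LF[16]=C('w')+6=11+6=17
L[17]='u': occ=2, LF[17]=C('u')+2=1+2=3

Answer: 1 4 5 6 11 0 12 13 7 8 14 15 9 10 2 16 17 3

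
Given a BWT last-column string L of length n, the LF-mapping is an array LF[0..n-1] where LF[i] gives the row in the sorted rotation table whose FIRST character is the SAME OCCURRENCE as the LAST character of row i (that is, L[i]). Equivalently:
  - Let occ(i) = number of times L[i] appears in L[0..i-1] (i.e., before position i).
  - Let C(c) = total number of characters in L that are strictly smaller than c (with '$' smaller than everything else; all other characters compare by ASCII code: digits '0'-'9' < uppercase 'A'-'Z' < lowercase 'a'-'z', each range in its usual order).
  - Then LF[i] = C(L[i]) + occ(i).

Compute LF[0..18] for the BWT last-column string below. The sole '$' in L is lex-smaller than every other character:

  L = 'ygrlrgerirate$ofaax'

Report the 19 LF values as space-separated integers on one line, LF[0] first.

Answer: 18 7 12 10 13 8 4 14 9 15 1 16 5 0 11 6 2 3 17

Derivation:
Char counts: '$':1, 'a':3, 'e':2, 'f':1, 'g':2, 'i':1, 'l':1, 'o':1, 'r':4, 't':1, 'x':1, 'y':1
C (first-col start): C('$')=0, C('a')=1, C('e')=4, C('f')=6, C('g')=7, C('i')=9, C('l')=10, C('o')=11, C('r')=12, C('t')=16, C('x')=17, C('y')=18
L[0]='y': occ=0, LF[0]=C('y')+0=18+0=18
L[1]='g': occ=0, LF[1]=C('g')+0=7+0=7
L[2]='r': occ=0, LF[2]=C('r')+0=12+0=12
L[3]='l': occ=0, LF[3]=C('l')+0=10+0=10
L[4]='r': occ=1, LF[4]=C('r')+1=12+1=13
L[5]='g': occ=1, LF[5]=C('g')+1=7+1=8
L[6]='e': occ=0, LF[6]=C('e')+0=4+0=4
L[7]='r': occ=2, LF[7]=C('r')+2=12+2=14
L[8]='i': occ=0, LF[8]=C('i')+0=9+0=9
L[9]='r': occ=3, LF[9]=C('r')+3=12+3=15
L[10]='a': occ=0, LF[10]=C('a')+0=1+0=1
L[11]='t': occ=0, LF[11]=C('t')+0=16+0=16
L[12]='e': occ=1, LF[12]=C('e')+1=4+1=5
L[13]='$': occ=0, LF[13]=C('$')+0=0+0=0
L[14]='o': occ=0, LF[14]=C('o')+0=11+0=11
L[15]='f': occ=0, LF[15]=C('f')+0=6+0=6
L[16]='a': occ=1, LF[16]=C('a')+1=1+1=2
L[17]='a': occ=2, LF[17]=C('a')+2=1+2=3
L[18]='x': occ=0, LF[18]=C('x')+0=17+0=17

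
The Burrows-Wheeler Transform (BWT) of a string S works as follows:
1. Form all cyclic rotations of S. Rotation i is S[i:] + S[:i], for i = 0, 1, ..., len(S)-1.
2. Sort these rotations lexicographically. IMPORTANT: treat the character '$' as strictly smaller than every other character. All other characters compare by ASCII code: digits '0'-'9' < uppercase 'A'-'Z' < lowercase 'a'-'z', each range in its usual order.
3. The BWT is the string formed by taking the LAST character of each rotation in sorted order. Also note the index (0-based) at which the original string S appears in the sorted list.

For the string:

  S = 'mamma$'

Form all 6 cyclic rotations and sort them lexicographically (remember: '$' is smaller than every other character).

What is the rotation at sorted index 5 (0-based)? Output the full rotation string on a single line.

All 6 rotations (rotation i = S[i:]+S[:i]):
  rot[0] = mamma$
  rot[1] = amma$m
  rot[2] = mma$ma
  rot[3] = ma$mam
  rot[4] = a$mamm
  rot[5] = $mamma
Sorted (with $ < everything):
  sorted[0] = $mamma
  sorted[1] = a$mamm
  sorted[2] = amma$m
  sorted[3] = ma$mam
  sorted[4] = mamma$
  sorted[5] = mma$ma
sorted[5] = mma$ma

Answer: mma$ma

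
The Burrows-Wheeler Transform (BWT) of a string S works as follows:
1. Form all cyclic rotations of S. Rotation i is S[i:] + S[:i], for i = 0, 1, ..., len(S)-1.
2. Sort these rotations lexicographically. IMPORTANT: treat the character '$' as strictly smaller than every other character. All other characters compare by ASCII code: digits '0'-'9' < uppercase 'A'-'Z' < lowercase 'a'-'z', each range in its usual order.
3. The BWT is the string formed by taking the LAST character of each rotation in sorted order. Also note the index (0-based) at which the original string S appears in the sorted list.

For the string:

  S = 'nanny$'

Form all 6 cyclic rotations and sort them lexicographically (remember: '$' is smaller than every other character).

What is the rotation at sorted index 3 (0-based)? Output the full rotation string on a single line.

All 6 rotations (rotation i = S[i:]+S[:i]):
  rot[0] = nanny$
  rot[1] = anny$n
  rot[2] = nny$na
  rot[3] = ny$nan
  rot[4] = y$nann
  rot[5] = $nanny
Sorted (with $ < everything):
  sorted[0] = $nanny
  sorted[1] = anny$n
  sorted[2] = nanny$
  sorted[3] = nny$na
  sorted[4] = ny$nan
  sorted[5] = y$nann
sorted[3] = nny$na

Answer: nny$na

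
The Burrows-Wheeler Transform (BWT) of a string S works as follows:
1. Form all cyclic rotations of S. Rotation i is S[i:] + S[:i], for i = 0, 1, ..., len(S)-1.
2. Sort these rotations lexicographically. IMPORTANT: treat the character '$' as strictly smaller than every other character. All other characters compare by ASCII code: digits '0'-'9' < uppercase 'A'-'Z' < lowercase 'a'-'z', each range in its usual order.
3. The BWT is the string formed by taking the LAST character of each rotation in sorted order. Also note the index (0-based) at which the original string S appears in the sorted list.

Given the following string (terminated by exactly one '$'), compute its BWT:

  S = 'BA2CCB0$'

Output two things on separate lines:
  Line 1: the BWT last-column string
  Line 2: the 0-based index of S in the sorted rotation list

Answer: 0BABC$C2
5

Derivation:
All 8 rotations (rotation i = S[i:]+S[:i]):
  rot[0] = BA2CCB0$
  rot[1] = A2CCB0$B
  rot[2] = 2CCB0$BA
  rot[3] = CCB0$BA2
  rot[4] = CB0$BA2C
  rot[5] = B0$BA2CC
  rot[6] = 0$BA2CCB
  rot[7] = $BA2CCB0
Sorted (with $ < everything):
  sorted[0] = $BA2CCB0  (last char: '0')
  sorted[1] = 0$BA2CCB  (last char: 'B')
  sorted[2] = 2CCB0$BA  (last char: 'A')
  sorted[3] = A2CCB0$B  (last char: 'B')
  sorted[4] = B0$BA2CC  (last char: 'C')
  sorted[5] = BA2CCB0$  (last char: '$')
  sorted[6] = CB0$BA2C  (last char: 'C')
  sorted[7] = CCB0$BA2  (last char: '2')
Last column: 0BABC$C2
Original string S is at sorted index 5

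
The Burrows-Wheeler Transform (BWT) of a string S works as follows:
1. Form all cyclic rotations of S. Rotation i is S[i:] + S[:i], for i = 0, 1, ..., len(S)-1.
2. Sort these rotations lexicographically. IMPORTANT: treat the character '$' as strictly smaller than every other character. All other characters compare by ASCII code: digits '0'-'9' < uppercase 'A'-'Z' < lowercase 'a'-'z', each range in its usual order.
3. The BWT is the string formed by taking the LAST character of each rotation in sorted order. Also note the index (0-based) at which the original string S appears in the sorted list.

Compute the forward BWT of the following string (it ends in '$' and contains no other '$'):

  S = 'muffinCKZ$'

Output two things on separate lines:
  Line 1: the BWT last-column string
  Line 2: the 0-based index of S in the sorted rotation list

All 10 rotations (rotation i = S[i:]+S[:i]):
  rot[0] = muffinCKZ$
  rot[1] = uffinCKZ$m
  rot[2] = ffinCKZ$mu
  rot[3] = finCKZ$muf
  rot[4] = inCKZ$muff
  rot[5] = nCKZ$muffi
  rot[6] = CKZ$muffin
  rot[7] = KZ$muffinC
  rot[8] = Z$muffinCK
  rot[9] = $muffinCKZ
Sorted (with $ < everything):
  sorted[0] = $muffinCKZ  (last char: 'Z')
  sorted[1] = CKZ$muffin  (last char: 'n')
  sorted[2] = KZ$muffinC  (last char: 'C')
  sorted[3] = Z$muffinCK  (last char: 'K')
  sorted[4] = ffinCKZ$mu  (last char: 'u')
  sorted[5] = finCKZ$muf  (last char: 'f')
  sorted[6] = inCKZ$muff  (last char: 'f')
  sorted[7] = muffinCKZ$  (last char: '$')
  sorted[8] = nCKZ$muffi  (last char: 'i')
  sorted[9] = uffinCKZ$m  (last char: 'm')
Last column: ZnCKuff$im
Original string S is at sorted index 7

Answer: ZnCKuff$im
7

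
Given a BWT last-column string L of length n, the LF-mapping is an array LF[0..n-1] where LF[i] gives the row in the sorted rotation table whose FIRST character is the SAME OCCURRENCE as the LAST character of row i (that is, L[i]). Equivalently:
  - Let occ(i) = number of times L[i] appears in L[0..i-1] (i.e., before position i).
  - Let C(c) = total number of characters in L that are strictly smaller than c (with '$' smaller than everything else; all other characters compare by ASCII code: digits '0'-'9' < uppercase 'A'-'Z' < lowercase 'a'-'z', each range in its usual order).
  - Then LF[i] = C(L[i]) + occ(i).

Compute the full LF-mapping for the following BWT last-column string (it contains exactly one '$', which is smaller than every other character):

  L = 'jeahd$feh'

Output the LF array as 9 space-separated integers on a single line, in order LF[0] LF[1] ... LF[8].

Char counts: '$':1, 'a':1, 'd':1, 'e':2, 'f':1, 'h':2, 'j':1
C (first-col start): C('$')=0, C('a')=1, C('d')=2, C('e')=3, C('f')=5, C('h')=6, C('j')=8
L[0]='j': occ=0, LF[0]=C('j')+0=8+0=8
L[1]='e': occ=0, LF[1]=C('e')+0=3+0=3
L[2]='a': occ=0, LF[2]=C('a')+0=1+0=1
L[3]='h': occ=0, LF[3]=C('h')+0=6+0=6
L[4]='d': occ=0, LF[4]=C('d')+0=2+0=2
L[5]='$': occ=0, LF[5]=C('$')+0=0+0=0
L[6]='f': occ=0, LF[6]=C('f')+0=5+0=5
L[7]='e': occ=1, LF[7]=C('e')+1=3+1=4
L[8]='h': occ=1, LF[8]=C('h')+1=6+1=7

Answer: 8 3 1 6 2 0 5 4 7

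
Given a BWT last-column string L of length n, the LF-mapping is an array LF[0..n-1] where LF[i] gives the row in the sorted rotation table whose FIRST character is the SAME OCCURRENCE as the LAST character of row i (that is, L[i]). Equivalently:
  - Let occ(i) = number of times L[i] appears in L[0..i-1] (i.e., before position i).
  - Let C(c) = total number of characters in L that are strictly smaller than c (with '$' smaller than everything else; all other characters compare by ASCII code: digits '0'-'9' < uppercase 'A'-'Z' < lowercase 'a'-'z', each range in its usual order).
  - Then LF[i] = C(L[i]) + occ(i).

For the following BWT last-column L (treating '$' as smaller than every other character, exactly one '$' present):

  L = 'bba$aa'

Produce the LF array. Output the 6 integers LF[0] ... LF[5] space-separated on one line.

Answer: 4 5 1 0 2 3

Derivation:
Char counts: '$':1, 'a':3, 'b':2
C (first-col start): C('$')=0, C('a')=1, C('b')=4
L[0]='b': occ=0, LF[0]=C('b')+0=4+0=4
L[1]='b': occ=1, LF[1]=C('b')+1=4+1=5
L[2]='a': occ=0, LF[2]=C('a')+0=1+0=1
L[3]='$': occ=0, LF[3]=C('$')+0=0+0=0
L[4]='a': occ=1, LF[4]=C('a')+1=1+1=2
L[5]='a': occ=2, LF[5]=C('a')+2=1+2=3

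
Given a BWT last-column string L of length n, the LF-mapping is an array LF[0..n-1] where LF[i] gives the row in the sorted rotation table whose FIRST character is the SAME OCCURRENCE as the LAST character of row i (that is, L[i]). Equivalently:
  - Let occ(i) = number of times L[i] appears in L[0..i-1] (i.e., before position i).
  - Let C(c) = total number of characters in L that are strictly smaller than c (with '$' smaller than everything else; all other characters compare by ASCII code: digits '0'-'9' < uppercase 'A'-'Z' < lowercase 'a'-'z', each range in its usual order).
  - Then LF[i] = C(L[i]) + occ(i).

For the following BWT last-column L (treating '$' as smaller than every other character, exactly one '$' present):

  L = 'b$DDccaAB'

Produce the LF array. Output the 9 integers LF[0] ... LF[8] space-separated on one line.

Answer: 6 0 3 4 7 8 5 1 2

Derivation:
Char counts: '$':1, 'A':1, 'B':1, 'D':2, 'a':1, 'b':1, 'c':2
C (first-col start): C('$')=0, C('A')=1, C('B')=2, C('D')=3, C('a')=5, C('b')=6, C('c')=7
L[0]='b': occ=0, LF[0]=C('b')+0=6+0=6
L[1]='$': occ=0, LF[1]=C('$')+0=0+0=0
L[2]='D': occ=0, LF[2]=C('D')+0=3+0=3
L[3]='D': occ=1, LF[3]=C('D')+1=3+1=4
L[4]='c': occ=0, LF[4]=C('c')+0=7+0=7
L[5]='c': occ=1, LF[5]=C('c')+1=7+1=8
L[6]='a': occ=0, LF[6]=C('a')+0=5+0=5
L[7]='A': occ=0, LF[7]=C('A')+0=1+0=1
L[8]='B': occ=0, LF[8]=C('B')+0=2+0=2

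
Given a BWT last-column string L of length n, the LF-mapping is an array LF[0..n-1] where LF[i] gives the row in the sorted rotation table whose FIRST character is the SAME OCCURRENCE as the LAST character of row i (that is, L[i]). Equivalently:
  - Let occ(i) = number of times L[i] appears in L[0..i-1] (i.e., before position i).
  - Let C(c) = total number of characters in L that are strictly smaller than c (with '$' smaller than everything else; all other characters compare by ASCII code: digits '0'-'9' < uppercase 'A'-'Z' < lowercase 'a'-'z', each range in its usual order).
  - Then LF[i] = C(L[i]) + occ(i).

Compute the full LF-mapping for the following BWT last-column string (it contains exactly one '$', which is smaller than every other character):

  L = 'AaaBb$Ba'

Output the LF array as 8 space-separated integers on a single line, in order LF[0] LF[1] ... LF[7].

Char counts: '$':1, 'A':1, 'B':2, 'a':3, 'b':1
C (first-col start): C('$')=0, C('A')=1, C('B')=2, C('a')=4, C('b')=7
L[0]='A': occ=0, LF[0]=C('A')+0=1+0=1
L[1]='a': occ=0, LF[1]=C('a')+0=4+0=4
L[2]='a': occ=1, LF[2]=C('a')+1=4+1=5
L[3]='B': occ=0, LF[3]=C('B')+0=2+0=2
L[4]='b': occ=0, LF[4]=C('b')+0=7+0=7
L[5]='$': occ=0, LF[5]=C('$')+0=0+0=0
L[6]='B': occ=1, LF[6]=C('B')+1=2+1=3
L[7]='a': occ=2, LF[7]=C('a')+2=4+2=6

Answer: 1 4 5 2 7 0 3 6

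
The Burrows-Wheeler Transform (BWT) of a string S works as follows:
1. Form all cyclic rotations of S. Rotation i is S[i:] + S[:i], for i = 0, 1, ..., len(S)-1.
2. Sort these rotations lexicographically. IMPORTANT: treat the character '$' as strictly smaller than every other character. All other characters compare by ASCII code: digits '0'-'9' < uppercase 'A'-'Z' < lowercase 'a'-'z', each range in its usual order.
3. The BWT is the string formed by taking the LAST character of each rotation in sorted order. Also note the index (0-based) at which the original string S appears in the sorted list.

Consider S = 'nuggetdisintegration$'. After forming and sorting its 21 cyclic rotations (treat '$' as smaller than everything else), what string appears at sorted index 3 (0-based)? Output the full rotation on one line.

Answer: egration$nuggetdisint

Derivation:
All 21 rotations (rotation i = S[i:]+S[:i]):
  rot[0] = nuggetdisintegration$
  rot[1] = uggetdisintegration$n
  rot[2] = ggetdisintegration$nu
  rot[3] = getdisintegration$nug
  rot[4] = etdisintegration$nugg
  rot[5] = tdisintegration$nugge
  rot[6] = disintegration$nugget
  rot[7] = isintegration$nuggetd
  rot[8] = sintegration$nuggetdi
  rot[9] = integration$nuggetdis
  rot[10] = ntegration$nuggetdisi
  rot[11] = tegration$nuggetdisin
  rot[12] = egration$nuggetdisint
  rot[13] = gration$nuggetdisinte
  rot[14] = ration$nuggetdisinteg
  rot[15] = ation$nuggetdisintegr
  rot[16] = tion$nuggetdisintegra
  rot[17] = ion$nuggetdisintegrat
  rot[18] = on$nuggetdisintegrati
  rot[19] = n$nuggetdisintegratio
  rot[20] = $nuggetdisintegration
Sorted (with $ < everything):
  sorted[0] = $nuggetdisintegration
  sorted[1] = ation$nuggetdisintegr
  sorted[2] = disintegration$nugget
  sorted[3] = egration$nuggetdisint
  sorted[4] = etdisintegration$nugg
  sorted[5] = getdisintegration$nug
  sorted[6] = ggetdisintegration$nu
  sorted[7] = gration$nuggetdisinte
  sorted[8] = integration$nuggetdis
  sorted[9] = ion$nuggetdisintegrat
  sorted[10] = isintegration$nuggetd
  sorted[11] = n$nuggetdisintegratio
  sorted[12] = ntegration$nuggetdisi
  sorted[13] = nuggetdisintegration$
  sorted[14] = on$nuggetdisintegrati
  sorted[15] = ration$nuggetdisinteg
  sorted[16] = sintegration$nuggetdi
  sorted[17] = tdisintegration$nugge
  sorted[18] = tegration$nuggetdisin
  sorted[19] = tion$nuggetdisintegra
  sorted[20] = uggetdisintegration$n
sorted[3] = egration$nuggetdisint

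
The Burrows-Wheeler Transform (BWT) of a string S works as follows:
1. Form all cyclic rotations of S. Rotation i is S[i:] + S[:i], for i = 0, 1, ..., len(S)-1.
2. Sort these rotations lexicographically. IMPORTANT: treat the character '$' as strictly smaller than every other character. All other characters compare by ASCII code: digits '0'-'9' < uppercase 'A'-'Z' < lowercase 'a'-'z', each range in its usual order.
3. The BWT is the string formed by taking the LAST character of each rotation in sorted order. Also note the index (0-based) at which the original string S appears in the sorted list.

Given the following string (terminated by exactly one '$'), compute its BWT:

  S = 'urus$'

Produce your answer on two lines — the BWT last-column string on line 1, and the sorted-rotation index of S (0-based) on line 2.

Answer: suu$r
3

Derivation:
All 5 rotations (rotation i = S[i:]+S[:i]):
  rot[0] = urus$
  rot[1] = rus$u
  rot[2] = us$ur
  rot[3] = s$uru
  rot[4] = $urus
Sorted (with $ < everything):
  sorted[0] = $urus  (last char: 's')
  sorted[1] = rus$u  (last char: 'u')
  sorted[2] = s$uru  (last char: 'u')
  sorted[3] = urus$  (last char: '$')
  sorted[4] = us$ur  (last char: 'r')
Last column: suu$r
Original string S is at sorted index 3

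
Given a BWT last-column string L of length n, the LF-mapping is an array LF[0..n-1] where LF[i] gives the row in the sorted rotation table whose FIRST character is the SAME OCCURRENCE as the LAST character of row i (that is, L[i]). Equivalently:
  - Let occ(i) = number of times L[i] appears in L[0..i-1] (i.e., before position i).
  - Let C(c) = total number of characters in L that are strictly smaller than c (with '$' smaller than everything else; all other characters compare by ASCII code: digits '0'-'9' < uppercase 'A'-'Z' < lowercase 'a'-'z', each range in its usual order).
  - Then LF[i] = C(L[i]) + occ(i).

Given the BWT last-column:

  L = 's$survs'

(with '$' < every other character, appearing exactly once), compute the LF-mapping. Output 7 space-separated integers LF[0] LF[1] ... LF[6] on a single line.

Answer: 2 0 3 5 1 6 4

Derivation:
Char counts: '$':1, 'r':1, 's':3, 'u':1, 'v':1
C (first-col start): C('$')=0, C('r')=1, C('s')=2, C('u')=5, C('v')=6
L[0]='s': occ=0, LF[0]=C('s')+0=2+0=2
L[1]='$': occ=0, LF[1]=C('$')+0=0+0=0
L[2]='s': occ=1, LF[2]=C('s')+1=2+1=3
L[3]='u': occ=0, LF[3]=C('u')+0=5+0=5
L[4]='r': occ=0, LF[4]=C('r')+0=1+0=1
L[5]='v': occ=0, LF[5]=C('v')+0=6+0=6
L[6]='s': occ=2, LF[6]=C('s')+2=2+2=4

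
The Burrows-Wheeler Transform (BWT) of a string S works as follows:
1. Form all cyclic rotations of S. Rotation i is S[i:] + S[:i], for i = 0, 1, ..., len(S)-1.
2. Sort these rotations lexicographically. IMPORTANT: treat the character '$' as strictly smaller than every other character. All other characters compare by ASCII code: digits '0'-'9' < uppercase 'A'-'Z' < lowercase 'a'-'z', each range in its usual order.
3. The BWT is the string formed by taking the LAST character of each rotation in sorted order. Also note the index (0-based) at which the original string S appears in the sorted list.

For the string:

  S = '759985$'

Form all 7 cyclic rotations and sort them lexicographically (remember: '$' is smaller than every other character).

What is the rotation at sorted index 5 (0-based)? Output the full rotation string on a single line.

All 7 rotations (rotation i = S[i:]+S[:i]):
  rot[0] = 759985$
  rot[1] = 59985$7
  rot[2] = 9985$75
  rot[3] = 985$759
  rot[4] = 85$7599
  rot[5] = 5$75998
  rot[6] = $759985
Sorted (with $ < everything):
  sorted[0] = $759985
  sorted[1] = 5$75998
  sorted[2] = 59985$7
  sorted[3] = 759985$
  sorted[4] = 85$7599
  sorted[5] = 985$759
  sorted[6] = 9985$75
sorted[5] = 985$759

Answer: 985$759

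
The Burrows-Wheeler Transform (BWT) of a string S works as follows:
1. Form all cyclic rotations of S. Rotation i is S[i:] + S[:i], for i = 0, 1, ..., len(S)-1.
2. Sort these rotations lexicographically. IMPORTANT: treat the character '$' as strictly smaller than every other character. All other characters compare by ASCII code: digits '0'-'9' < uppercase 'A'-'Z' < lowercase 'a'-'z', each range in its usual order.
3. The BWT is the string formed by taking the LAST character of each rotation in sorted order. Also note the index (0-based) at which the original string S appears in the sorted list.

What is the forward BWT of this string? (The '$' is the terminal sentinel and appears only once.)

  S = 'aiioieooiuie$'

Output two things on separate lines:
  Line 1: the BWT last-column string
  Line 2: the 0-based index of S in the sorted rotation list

All 13 rotations (rotation i = S[i:]+S[:i]):
  rot[0] = aiioieooiuie$
  rot[1] = iioieooiuie$a
  rot[2] = ioieooiuie$ai
  rot[3] = oieooiuie$aii
  rot[4] = ieooiuie$aiio
  rot[5] = eooiuie$aiioi
  rot[6] = ooiuie$aiioie
  rot[7] = oiuie$aiioieo
  rot[8] = iuie$aiioieoo
  rot[9] = uie$aiioieooi
  rot[10] = ie$aiioieooiu
  rot[11] = e$aiioieooiui
  rot[12] = $aiioieooiuie
Sorted (with $ < everything):
  sorted[0] = $aiioieooiuie  (last char: 'e')
  sorted[1] = aiioieooiuie$  (last char: '$')
  sorted[2] = e$aiioieooiui  (last char: 'i')
  sorted[3] = eooiuie$aiioi  (last char: 'i')
  sorted[4] = ie$aiioieooiu  (last char: 'u')
  sorted[5] = ieooiuie$aiio  (last char: 'o')
  sorted[6] = iioieooiuie$a  (last char: 'a')
  sorted[7] = ioieooiuie$ai  (last char: 'i')
  sorted[8] = iuie$aiioieoo  (last char: 'o')
  sorted[9] = oieooiuie$aii  (last char: 'i')
  sorted[10] = oiuie$aiioieo  (last char: 'o')
  sorted[11] = ooiuie$aiioie  (last char: 'e')
  sorted[12] = uie$aiioieooi  (last char: 'i')
Last column: e$iiuoaioioei
Original string S is at sorted index 1

Answer: e$iiuoaioioei
1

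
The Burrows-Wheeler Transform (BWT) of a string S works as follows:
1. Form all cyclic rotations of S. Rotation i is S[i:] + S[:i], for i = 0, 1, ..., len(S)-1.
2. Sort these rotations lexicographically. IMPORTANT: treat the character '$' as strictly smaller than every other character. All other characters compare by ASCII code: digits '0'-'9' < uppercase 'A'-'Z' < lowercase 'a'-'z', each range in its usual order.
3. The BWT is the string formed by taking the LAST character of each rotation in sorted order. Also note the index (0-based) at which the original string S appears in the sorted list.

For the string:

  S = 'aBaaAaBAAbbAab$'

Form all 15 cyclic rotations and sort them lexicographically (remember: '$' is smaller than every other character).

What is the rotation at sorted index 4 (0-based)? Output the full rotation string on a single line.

All 15 rotations (rotation i = S[i:]+S[:i]):
  rot[0] = aBaaAaBAAbbAab$
  rot[1] = BaaAaBAAbbAab$a
  rot[2] = aaAaBAAbbAab$aB
  rot[3] = aAaBAAbbAab$aBa
  rot[4] = AaBAAbbAab$aBaa
  rot[5] = aBAAbbAab$aBaaA
  rot[6] = BAAbbAab$aBaaAa
  rot[7] = AAbbAab$aBaaAaB
  rot[8] = AbbAab$aBaaAaBA
  rot[9] = bbAab$aBaaAaBAA
  rot[10] = bAab$aBaaAaBAAb
  rot[11] = Aab$aBaaAaBAAbb
  rot[12] = ab$aBaaAaBAAbbA
  rot[13] = b$aBaaAaBAAbbAa
  rot[14] = $aBaaAaBAAbbAab
Sorted (with $ < everything):
  sorted[0] = $aBaaAaBAAbbAab
  sorted[1] = AAbbAab$aBaaAaB
  sorted[2] = AaBAAbbAab$aBaa
  sorted[3] = Aab$aBaaAaBAAbb
  sorted[4] = AbbAab$aBaaAaBA
  sorted[5] = BAAbbAab$aBaaAa
  sorted[6] = BaaAaBAAbbAab$a
  sorted[7] = aAaBAAbbAab$aBa
  sorted[8] = aBAAbbAab$aBaaA
  sorted[9] = aBaaAaBAAbbAab$
  sorted[10] = aaAaBAAbbAab$aB
  sorted[11] = ab$aBaaAaBAAbbA
  sorted[12] = b$aBaaAaBAAbbAa
  sorted[13] = bAab$aBaaAaBAAb
  sorted[14] = bbAab$aBaaAaBAA
sorted[4] = AbbAab$aBaaAaBA

Answer: AbbAab$aBaaAaBA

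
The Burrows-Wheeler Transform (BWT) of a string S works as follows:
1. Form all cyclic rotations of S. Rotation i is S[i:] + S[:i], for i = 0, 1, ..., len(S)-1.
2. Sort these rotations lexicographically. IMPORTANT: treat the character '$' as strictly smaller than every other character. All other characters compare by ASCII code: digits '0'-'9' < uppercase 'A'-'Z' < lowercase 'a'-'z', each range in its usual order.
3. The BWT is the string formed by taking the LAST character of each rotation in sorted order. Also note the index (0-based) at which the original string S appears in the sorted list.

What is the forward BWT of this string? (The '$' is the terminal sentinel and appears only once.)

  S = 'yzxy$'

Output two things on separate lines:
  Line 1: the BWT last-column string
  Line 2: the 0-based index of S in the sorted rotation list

All 5 rotations (rotation i = S[i:]+S[:i]):
  rot[0] = yzxy$
  rot[1] = zxy$y
  rot[2] = xy$yz
  rot[3] = y$yzx
  rot[4] = $yzxy
Sorted (with $ < everything):
  sorted[0] = $yzxy  (last char: 'y')
  sorted[1] = xy$yz  (last char: 'z')
  sorted[2] = y$yzx  (last char: 'x')
  sorted[3] = yzxy$  (last char: '$')
  sorted[4] = zxy$y  (last char: 'y')
Last column: yzx$y
Original string S is at sorted index 3

Answer: yzx$y
3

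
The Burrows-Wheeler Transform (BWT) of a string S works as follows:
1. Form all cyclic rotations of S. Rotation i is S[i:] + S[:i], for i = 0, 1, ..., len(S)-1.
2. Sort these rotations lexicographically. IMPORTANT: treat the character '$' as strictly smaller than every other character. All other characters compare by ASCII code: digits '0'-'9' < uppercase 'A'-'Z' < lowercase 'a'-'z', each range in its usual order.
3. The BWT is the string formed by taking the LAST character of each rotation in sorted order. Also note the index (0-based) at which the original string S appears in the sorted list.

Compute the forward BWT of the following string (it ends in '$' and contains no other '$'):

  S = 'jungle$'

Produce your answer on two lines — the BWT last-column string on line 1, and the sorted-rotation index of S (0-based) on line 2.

Answer: eln$guj
3

Derivation:
All 7 rotations (rotation i = S[i:]+S[:i]):
  rot[0] = jungle$
  rot[1] = ungle$j
  rot[2] = ngle$ju
  rot[3] = gle$jun
  rot[4] = le$jung
  rot[5] = e$jungl
  rot[6] = $jungle
Sorted (with $ < everything):
  sorted[0] = $jungle  (last char: 'e')
  sorted[1] = e$jungl  (last char: 'l')
  sorted[2] = gle$jun  (last char: 'n')
  sorted[3] = jungle$  (last char: '$')
  sorted[4] = le$jung  (last char: 'g')
  sorted[5] = ngle$ju  (last char: 'u')
  sorted[6] = ungle$j  (last char: 'j')
Last column: eln$guj
Original string S is at sorted index 3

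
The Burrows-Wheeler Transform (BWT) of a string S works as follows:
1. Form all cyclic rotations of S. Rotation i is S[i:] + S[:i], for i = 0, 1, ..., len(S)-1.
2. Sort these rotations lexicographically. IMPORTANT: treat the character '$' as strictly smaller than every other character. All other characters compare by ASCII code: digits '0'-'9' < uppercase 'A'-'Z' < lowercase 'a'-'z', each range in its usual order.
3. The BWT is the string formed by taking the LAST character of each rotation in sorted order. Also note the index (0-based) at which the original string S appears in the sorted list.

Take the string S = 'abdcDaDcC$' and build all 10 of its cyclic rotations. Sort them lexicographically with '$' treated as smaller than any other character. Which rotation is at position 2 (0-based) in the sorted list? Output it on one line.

Answer: DaDcC$abdc

Derivation:
All 10 rotations (rotation i = S[i:]+S[:i]):
  rot[0] = abdcDaDcC$
  rot[1] = bdcDaDcC$a
  rot[2] = dcDaDcC$ab
  rot[3] = cDaDcC$abd
  rot[4] = DaDcC$abdc
  rot[5] = aDcC$abdcD
  rot[6] = DcC$abdcDa
  rot[7] = cC$abdcDaD
  rot[8] = C$abdcDaDc
  rot[9] = $abdcDaDcC
Sorted (with $ < everything):
  sorted[0] = $abdcDaDcC
  sorted[1] = C$abdcDaDc
  sorted[2] = DaDcC$abdc
  sorted[3] = DcC$abdcDa
  sorted[4] = aDcC$abdcD
  sorted[5] = abdcDaDcC$
  sorted[6] = bdcDaDcC$a
  sorted[7] = cC$abdcDaD
  sorted[8] = cDaDcC$abd
  sorted[9] = dcDaDcC$ab
sorted[2] = DaDcC$abdc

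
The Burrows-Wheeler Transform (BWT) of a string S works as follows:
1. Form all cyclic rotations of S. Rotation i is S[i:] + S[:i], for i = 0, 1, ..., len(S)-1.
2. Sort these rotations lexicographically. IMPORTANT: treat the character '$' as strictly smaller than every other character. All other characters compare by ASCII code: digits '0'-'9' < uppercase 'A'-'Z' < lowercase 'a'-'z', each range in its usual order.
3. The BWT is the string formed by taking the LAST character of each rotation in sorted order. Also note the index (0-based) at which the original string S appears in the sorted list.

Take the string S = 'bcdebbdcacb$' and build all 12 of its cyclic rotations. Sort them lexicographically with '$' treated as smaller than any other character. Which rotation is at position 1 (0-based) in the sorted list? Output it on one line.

All 12 rotations (rotation i = S[i:]+S[:i]):
  rot[0] = bcdebbdcacb$
  rot[1] = cdebbdcacb$b
  rot[2] = debbdcacb$bc
  rot[3] = ebbdcacb$bcd
  rot[4] = bbdcacb$bcde
  rot[5] = bdcacb$bcdeb
  rot[6] = dcacb$bcdebb
  rot[7] = cacb$bcdebbd
  rot[8] = acb$bcdebbdc
  rot[9] = cb$bcdebbdca
  rot[10] = b$bcdebbdcac
  rot[11] = $bcdebbdcacb
Sorted (with $ < everything):
  sorted[0] = $bcdebbdcacb
  sorted[1] = acb$bcdebbdc
  sorted[2] = b$bcdebbdcac
  sorted[3] = bbdcacb$bcde
  sorted[4] = bcdebbdcacb$
  sorted[5] = bdcacb$bcdeb
  sorted[6] = cacb$bcdebbd
  sorted[7] = cb$bcdebbdca
  sorted[8] = cdebbdcacb$b
  sorted[9] = dcacb$bcdebb
  sorted[10] = debbdcacb$bc
  sorted[11] = ebbdcacb$bcd
sorted[1] = acb$bcdebbdc

Answer: acb$bcdebbdc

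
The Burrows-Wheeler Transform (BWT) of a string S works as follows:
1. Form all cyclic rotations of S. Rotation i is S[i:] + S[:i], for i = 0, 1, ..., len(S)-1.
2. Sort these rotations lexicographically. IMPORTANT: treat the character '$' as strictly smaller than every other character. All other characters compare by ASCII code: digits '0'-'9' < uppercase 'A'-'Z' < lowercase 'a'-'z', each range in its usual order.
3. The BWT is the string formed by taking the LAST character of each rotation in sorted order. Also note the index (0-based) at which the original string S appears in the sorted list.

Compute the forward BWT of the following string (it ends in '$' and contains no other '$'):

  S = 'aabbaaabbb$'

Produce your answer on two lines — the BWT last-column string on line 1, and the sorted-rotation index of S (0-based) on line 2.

Answer: bb$aaabbbaa
2

Derivation:
All 11 rotations (rotation i = S[i:]+S[:i]):
  rot[0] = aabbaaabbb$
  rot[1] = abbaaabbb$a
  rot[2] = bbaaabbb$aa
  rot[3] = baaabbb$aab
  rot[4] = aaabbb$aabb
  rot[5] = aabbb$aabba
  rot[6] = abbb$aabbaa
  rot[7] = bbb$aabbaaa
  rot[8] = bb$aabbaaab
  rot[9] = b$aabbaaabb
  rot[10] = $aabbaaabbb
Sorted (with $ < everything):
  sorted[0] = $aabbaaabbb  (last char: 'b')
  sorted[1] = aaabbb$aabb  (last char: 'b')
  sorted[2] = aabbaaabbb$  (last char: '$')
  sorted[3] = aabbb$aabba  (last char: 'a')
  sorted[4] = abbaaabbb$a  (last char: 'a')
  sorted[5] = abbb$aabbaa  (last char: 'a')
  sorted[6] = b$aabbaaabb  (last char: 'b')
  sorted[7] = baaabbb$aab  (last char: 'b')
  sorted[8] = bb$aabbaaab  (last char: 'b')
  sorted[9] = bbaaabbb$aa  (last char: 'a')
  sorted[10] = bbb$aabbaaa  (last char: 'a')
Last column: bb$aaabbbaa
Original string S is at sorted index 2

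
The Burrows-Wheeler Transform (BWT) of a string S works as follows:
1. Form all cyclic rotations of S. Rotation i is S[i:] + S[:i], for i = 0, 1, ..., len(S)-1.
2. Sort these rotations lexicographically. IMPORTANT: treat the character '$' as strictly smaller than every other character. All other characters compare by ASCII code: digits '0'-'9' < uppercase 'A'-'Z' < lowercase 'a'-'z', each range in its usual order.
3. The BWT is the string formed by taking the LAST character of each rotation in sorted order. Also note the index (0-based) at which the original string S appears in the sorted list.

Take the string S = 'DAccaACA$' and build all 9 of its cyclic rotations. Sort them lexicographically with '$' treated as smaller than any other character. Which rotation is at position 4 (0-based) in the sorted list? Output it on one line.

Answer: CA$DAccaA

Derivation:
All 9 rotations (rotation i = S[i:]+S[:i]):
  rot[0] = DAccaACA$
  rot[1] = AccaACA$D
  rot[2] = ccaACA$DA
  rot[3] = caACA$DAc
  rot[4] = aACA$DAcc
  rot[5] = ACA$DAcca
  rot[6] = CA$DAccaA
  rot[7] = A$DAccaAC
  rot[8] = $DAccaACA
Sorted (with $ < everything):
  sorted[0] = $DAccaACA
  sorted[1] = A$DAccaAC
  sorted[2] = ACA$DAcca
  sorted[3] = AccaACA$D
  sorted[4] = CA$DAccaA
  sorted[5] = DAccaACA$
  sorted[6] = aACA$DAcc
  sorted[7] = caACA$DAc
  sorted[8] = ccaACA$DA
sorted[4] = CA$DAccaA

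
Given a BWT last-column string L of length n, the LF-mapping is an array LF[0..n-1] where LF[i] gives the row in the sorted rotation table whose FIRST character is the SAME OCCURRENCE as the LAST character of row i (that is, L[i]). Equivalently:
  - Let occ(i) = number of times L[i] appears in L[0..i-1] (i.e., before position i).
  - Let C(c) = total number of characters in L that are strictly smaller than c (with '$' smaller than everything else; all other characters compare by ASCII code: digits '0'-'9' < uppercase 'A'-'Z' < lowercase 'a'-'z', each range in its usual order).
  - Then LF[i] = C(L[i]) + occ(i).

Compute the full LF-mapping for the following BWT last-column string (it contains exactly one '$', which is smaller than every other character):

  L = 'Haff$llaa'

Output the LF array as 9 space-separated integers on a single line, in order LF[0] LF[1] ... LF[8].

Answer: 1 2 5 6 0 7 8 3 4

Derivation:
Char counts: '$':1, 'H':1, 'a':3, 'f':2, 'l':2
C (first-col start): C('$')=0, C('H')=1, C('a')=2, C('f')=5, C('l')=7
L[0]='H': occ=0, LF[0]=C('H')+0=1+0=1
L[1]='a': occ=0, LF[1]=C('a')+0=2+0=2
L[2]='f': occ=0, LF[2]=C('f')+0=5+0=5
L[3]='f': occ=1, LF[3]=C('f')+1=5+1=6
L[4]='$': occ=0, LF[4]=C('$')+0=0+0=0
L[5]='l': occ=0, LF[5]=C('l')+0=7+0=7
L[6]='l': occ=1, LF[6]=C('l')+1=7+1=8
L[7]='a': occ=1, LF[7]=C('a')+1=2+1=3
L[8]='a': occ=2, LF[8]=C('a')+2=2+2=4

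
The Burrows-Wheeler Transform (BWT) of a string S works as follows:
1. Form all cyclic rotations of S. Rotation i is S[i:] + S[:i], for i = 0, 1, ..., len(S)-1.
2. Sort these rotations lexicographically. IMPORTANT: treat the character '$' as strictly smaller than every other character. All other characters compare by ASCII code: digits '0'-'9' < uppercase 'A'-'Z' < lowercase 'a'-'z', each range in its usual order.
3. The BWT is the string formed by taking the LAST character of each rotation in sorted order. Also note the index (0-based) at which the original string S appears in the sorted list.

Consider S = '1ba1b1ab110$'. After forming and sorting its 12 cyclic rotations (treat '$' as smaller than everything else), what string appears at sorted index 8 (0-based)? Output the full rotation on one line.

Answer: ab110$1ba1b1

Derivation:
All 12 rotations (rotation i = S[i:]+S[:i]):
  rot[0] = 1ba1b1ab110$
  rot[1] = ba1b1ab110$1
  rot[2] = a1b1ab110$1b
  rot[3] = 1b1ab110$1ba
  rot[4] = b1ab110$1ba1
  rot[5] = 1ab110$1ba1b
  rot[6] = ab110$1ba1b1
  rot[7] = b110$1ba1b1a
  rot[8] = 110$1ba1b1ab
  rot[9] = 10$1ba1b1ab1
  rot[10] = 0$1ba1b1ab11
  rot[11] = $1ba1b1ab110
Sorted (with $ < everything):
  sorted[0] = $1ba1b1ab110
  sorted[1] = 0$1ba1b1ab11
  sorted[2] = 10$1ba1b1ab1
  sorted[3] = 110$1ba1b1ab
  sorted[4] = 1ab110$1ba1b
  sorted[5] = 1b1ab110$1ba
  sorted[6] = 1ba1b1ab110$
  sorted[7] = a1b1ab110$1b
  sorted[8] = ab110$1ba1b1
  sorted[9] = b110$1ba1b1a
  sorted[10] = b1ab110$1ba1
  sorted[11] = ba1b1ab110$1
sorted[8] = ab110$1ba1b1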